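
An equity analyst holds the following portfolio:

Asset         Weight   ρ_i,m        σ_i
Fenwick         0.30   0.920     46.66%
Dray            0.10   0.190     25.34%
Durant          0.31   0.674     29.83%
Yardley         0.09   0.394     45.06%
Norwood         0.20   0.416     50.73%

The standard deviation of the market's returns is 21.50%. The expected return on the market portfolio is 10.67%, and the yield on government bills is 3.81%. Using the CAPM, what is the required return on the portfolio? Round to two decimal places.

β_Fenwick = 0.920 × 46.66% / 21.50% = 1.9966
β_Dray = 0.190 × 25.34% / 21.50% = 0.2239
β_Durant = 0.674 × 29.83% / 21.50% = 0.9351
β_Yardley = 0.394 × 45.06% / 21.50% = 0.8258
β_Norwood = 0.416 × 50.73% / 21.50% = 0.9816
β_P = Σ w_i β_i = 0.30×1.9966 + 0.10×0.2239 + 0.31×0.9351 + 0.09×0.8258 + 0.20×0.9816 = 1.1819
MRP = 10.67% − 3.81% = 6.86%
E(R_P) = R_f + β_P × MRP = 3.81% + 1.1819 × 6.86% = 11.92%

11.92%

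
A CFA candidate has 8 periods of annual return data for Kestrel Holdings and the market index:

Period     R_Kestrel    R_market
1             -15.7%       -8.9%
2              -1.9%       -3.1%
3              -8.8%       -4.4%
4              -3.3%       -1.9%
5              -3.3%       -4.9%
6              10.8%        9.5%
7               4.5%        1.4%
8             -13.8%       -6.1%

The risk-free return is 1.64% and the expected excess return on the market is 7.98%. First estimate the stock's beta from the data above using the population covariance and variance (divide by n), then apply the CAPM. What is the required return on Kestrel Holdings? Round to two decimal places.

Mean R_i = (-15.7 − 1.9 − 8.8 − 3.3 − 3.3 + 10.8 + 4.5 − 13.8) / 8 = -3.9375%
Mean R_m = (-8.9 − 3.1 − 4.4 − 1.9 − 4.9 + 9.5 + 1.4 − 6.1) / 8 = -2.3000%
Σ(R_i − R̄_i)(R_m − R̄_m) = 327.4100  ⇒  Cov = 327.4100 / 8 = 40.9263
Σ(R_m − R̄_m)² = 222.9000  ⇒  Var(R_m) = 222.9000 / 8 = 27.8625
β = Cov / Var(R_m) = 40.9263 / 27.8625 = 1.4689
E(R) = R_f + β × MRP = 1.64% + 1.4689 × 7.98% = 13.36%

13.36%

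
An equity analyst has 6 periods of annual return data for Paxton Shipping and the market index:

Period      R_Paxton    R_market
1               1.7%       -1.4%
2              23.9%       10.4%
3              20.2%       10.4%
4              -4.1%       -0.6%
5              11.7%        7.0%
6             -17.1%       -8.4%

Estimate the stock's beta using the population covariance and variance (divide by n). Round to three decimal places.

2.012

Mean R_i = (1.7 + 23.9 + 20.2 − 4.1 + 11.7 − 17.1) / 6 = 6.0500%
Mean R_m = (-1.4 + 10.4 + 10.4 − 0.6 + 7.0 − 8.4) / 6 = 2.9000%
Σ(R_i − R̄_i)(R_m − R̄_m) = 578.9900  ⇒  Cov = 578.9900 / 6 = 96.4983
Σ(R_m − R̄_m)² = 287.7400  ⇒  Var(R_m) = 287.7400 / 6 = 47.9567
β = Cov / Var(R_m) = 96.4983 / 47.9567 = 2.0122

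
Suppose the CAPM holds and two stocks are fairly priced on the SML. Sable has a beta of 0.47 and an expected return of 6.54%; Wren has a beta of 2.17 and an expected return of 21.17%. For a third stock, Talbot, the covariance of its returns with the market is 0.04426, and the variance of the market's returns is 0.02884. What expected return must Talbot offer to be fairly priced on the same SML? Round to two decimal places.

MRP = (21.17% − 6.54%) / (2.17 − 0.47) = 8.6059%
R_f = 6.54% − 0.47 × 8.6059% = 2.4952%
β_Talbot = Cov / Var(R_m) = 0.04426 / 0.02884 = 1.5347
E(R_Talbot) = R_f + β × MRP = 2.4952% + 1.5347 × 8.6059% = 15.70%

15.70%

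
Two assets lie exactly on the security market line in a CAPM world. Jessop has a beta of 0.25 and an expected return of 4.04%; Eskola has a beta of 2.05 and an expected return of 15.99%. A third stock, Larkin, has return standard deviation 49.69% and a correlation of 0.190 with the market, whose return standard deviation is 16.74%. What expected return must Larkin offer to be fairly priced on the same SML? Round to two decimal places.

MRP = (15.99% − 4.04%) / (2.05 − 0.25) = 6.6389%
R_f = 4.04% − 0.25 × 6.6389% = 2.3803%
β_Larkin = ρ·σ_i/σ_m = 0.190 × 49.69 / 16.74 = 0.5640
E(R_Larkin) = R_f + β × MRP = 2.3803% + 0.5640 × 6.6389% = 6.12%

6.12%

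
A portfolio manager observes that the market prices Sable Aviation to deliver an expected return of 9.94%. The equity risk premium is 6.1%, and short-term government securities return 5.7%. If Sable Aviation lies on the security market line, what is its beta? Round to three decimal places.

β = (E(R) − R_f) / MRP = (9.94% − 5.7%) / 6.1% = 4.24% / 6.1% = 0.695

0.695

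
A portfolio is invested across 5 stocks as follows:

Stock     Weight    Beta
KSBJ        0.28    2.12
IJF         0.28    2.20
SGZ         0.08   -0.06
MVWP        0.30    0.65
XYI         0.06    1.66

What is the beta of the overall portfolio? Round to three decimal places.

1.499

β_P = Σ w_i β_i = 0.28×2.12 + 0.28×2.20 + 0.08×-0.06 + 0.30×0.65 + 0.06×1.66 = 1.4994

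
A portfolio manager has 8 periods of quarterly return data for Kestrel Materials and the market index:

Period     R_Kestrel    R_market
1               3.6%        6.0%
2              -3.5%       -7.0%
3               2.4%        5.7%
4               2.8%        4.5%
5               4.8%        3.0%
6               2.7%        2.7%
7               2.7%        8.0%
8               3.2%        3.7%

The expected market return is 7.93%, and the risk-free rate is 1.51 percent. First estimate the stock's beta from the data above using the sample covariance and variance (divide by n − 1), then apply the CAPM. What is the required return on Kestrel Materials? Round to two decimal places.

4.44%

Mean R_i = (3.6 − 3.5 + 2.4 + 2.8 + 4.8 + 2.7 + 2.7 + 3.2) / 8 = 2.3375%
Mean R_m = (6.0 − 7.0 + 5.7 + 4.5 + 3.0 + 2.7 + 8.0 + 3.7) / 8 = 3.3250%
Σ(R_i − R̄_i)(R_m − R̄_m) = 65.3325  ⇒  Cov = 65.3325 / 7 = 9.3332
Σ(R_m − R̄_m)² = 143.2750  ⇒  Var(R_m) = 143.2750 / 7 = 20.4679
β = Cov / Var(R_m) = 9.3332 / 20.4679 = 0.4560
MRP = 7.93% − 1.51% = 6.42%
E(R) = R_f + β × MRP = 1.51% + 0.4560 × 6.42% = 4.44%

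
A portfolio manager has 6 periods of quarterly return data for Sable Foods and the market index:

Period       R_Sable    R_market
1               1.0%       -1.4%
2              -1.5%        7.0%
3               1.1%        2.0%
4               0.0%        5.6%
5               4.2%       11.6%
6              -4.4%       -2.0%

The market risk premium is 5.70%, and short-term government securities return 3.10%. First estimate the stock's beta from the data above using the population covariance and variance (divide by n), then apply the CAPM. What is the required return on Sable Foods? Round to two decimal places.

5.01%

Mean R_i = (1.0 − 1.5 + 1.1 + 0.0 + 4.2 − 4.4) / 6 = 0.0667%
Mean R_m = (-1.4 + 7.0 + 2.0 + 5.6 + 11.6 − 2.0) / 6 = 3.8000%
Σ(R_i − R̄_i)(R_m − R̄_m) = 46.3000  ⇒  Cov = 46.3000 / 6 = 7.7167
Σ(R_m − R̄_m)² = 138.2400  ⇒  Var(R_m) = 138.2400 / 6 = 23.0400
β = Cov / Var(R_m) = 7.7167 / 23.0400 = 0.3349
E(R) = R_f + β × MRP = 3.10% + 0.3349 × 5.70% = 5.01%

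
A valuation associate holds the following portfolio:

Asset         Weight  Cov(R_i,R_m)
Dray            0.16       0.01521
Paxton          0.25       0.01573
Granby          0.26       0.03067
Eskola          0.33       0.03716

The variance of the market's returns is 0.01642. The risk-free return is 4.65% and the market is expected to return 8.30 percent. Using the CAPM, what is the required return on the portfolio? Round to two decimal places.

β_Dray = 0.01521 / 0.01642 = 0.9263
β_Paxton = 0.01573 / 0.01642 = 0.9580
β_Granby = 0.03067 / 0.01642 = 1.8678
β_Eskola = 0.03716 / 0.01642 = 2.2631
β_P = Σ w_i β_i = 0.16×0.9263 + 0.25×0.9580 + 0.26×1.8678 + 0.33×2.2631 = 1.6202
MRP = 8.30% − 4.65% = 3.65%
E(R_P) = R_f + β_P × MRP = 4.65% + 1.6202 × 3.65% = 10.56%

10.56%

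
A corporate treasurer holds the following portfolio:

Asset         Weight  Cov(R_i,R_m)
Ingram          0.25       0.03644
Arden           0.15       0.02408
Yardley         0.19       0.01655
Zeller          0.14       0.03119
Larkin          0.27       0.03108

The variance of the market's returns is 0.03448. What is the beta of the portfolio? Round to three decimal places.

β_Ingram = 0.03644 / 0.03448 = 1.0568
β_Arden = 0.02408 / 0.03448 = 0.6984
β_Yardley = 0.01655 / 0.03448 = 0.4800
β_Zeller = 0.03119 / 0.03448 = 0.9046
β_Larkin = 0.03108 / 0.03448 = 0.9014
β_P = Σ w_i β_i = 0.25×1.0568 + 0.15×0.6984 + 0.19×0.4800 + 0.14×0.9046 + 0.27×0.9014 = 0.8302

0.830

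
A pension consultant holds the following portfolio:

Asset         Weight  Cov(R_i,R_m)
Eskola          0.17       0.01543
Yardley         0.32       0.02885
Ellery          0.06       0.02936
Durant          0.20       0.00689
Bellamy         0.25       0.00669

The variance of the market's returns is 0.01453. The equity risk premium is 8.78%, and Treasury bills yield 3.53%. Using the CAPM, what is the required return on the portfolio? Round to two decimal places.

13.60%

β_Eskola = 0.01543 / 0.01453 = 1.0619
β_Yardley = 0.02885 / 0.01453 = 1.9855
β_Ellery = 0.02936 / 0.01453 = 2.0206
β_Durant = 0.00689 / 0.01453 = 0.4742
β_Bellamy = 0.00669 / 0.01453 = 0.4604
β_P = Σ w_i β_i = 0.17×1.0619 + 0.32×1.9855 + 0.06×2.0206 + 0.20×0.4742 + 0.25×0.4604 = 1.1471
E(R_P) = R_f + β_P × MRP = 3.53% + 1.1471 × 8.78% = 13.60%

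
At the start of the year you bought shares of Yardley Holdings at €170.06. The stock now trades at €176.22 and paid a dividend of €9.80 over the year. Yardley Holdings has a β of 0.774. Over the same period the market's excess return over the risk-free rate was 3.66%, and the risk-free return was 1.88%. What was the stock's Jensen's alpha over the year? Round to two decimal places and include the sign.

+4.67%

Realised HPR = (P1 + D1 − P0) / P0 = (176.22 + 9.80 − 170.06) / 170.06 = 15.96 / 170.06 = 9.3849%
CAPM required = R_f + β·MRP = 1.88% + 0.774 × 3.66% = 4.71284%
α = realised − required = 9.3849% − 4.71284% = +4.67%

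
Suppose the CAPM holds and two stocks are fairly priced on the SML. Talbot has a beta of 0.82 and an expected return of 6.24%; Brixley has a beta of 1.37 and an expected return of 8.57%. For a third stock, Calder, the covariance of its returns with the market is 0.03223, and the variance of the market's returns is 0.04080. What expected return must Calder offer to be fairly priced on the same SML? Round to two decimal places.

6.11%

MRP = (8.57% − 6.24%) / (1.37 − 0.82) = 4.2364%
R_f = 6.24% − 0.82 × 4.2364% = 2.7662%
β_Calder = Cov / Var(R_m) = 0.03223 / 0.04080 = 0.7900
E(R_Calder) = R_f + β × MRP = 2.7662% + 0.7900 × 4.2364% = 6.11%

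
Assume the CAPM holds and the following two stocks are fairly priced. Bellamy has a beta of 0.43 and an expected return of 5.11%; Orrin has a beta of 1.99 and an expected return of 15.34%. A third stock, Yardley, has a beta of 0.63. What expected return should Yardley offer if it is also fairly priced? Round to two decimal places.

6.42%

MRP (SML slope) = (15.34% − 5.11%) / (1.99 − 0.43) = 10.23% / 1.56 = 6.5577%
R_f (intercept) = 5.11% − 0.43 × 6.5577% = 2.2902%
E(R_Yardley) = R_f + β × MRP = 2.2902% + 0.63 × 6.5577% = 6.42%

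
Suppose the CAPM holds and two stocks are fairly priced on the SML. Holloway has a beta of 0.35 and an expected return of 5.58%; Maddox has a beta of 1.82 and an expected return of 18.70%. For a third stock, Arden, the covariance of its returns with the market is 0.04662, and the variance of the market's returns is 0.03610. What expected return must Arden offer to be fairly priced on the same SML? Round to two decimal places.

13.98%

MRP = (18.70% − 5.58%) / (1.82 − 0.35) = 8.9252%
R_f = 5.58% − 0.35 × 8.9252% = 2.4562%
β_Arden = Cov / Var(R_m) = 0.04662 / 0.03610 = 1.2914
E(R_Arden) = R_f + β × MRP = 2.4562% + 1.2914 × 8.9252% = 13.98%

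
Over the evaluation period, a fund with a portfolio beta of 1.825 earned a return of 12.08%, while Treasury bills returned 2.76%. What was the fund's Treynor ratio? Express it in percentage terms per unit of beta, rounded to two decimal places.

5.11%

Treynor = (R_P − R_f) / β_P = (12.08% − 2.76%) / 1.8250 = 9.32% / 1.8250 = 5.11%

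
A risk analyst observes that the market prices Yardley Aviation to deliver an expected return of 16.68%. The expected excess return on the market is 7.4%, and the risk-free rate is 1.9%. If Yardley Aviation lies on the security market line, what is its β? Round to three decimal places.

1.997

β = (E(R) − R_f) / MRP = (16.68% − 1.9%) / 7.4% = 14.78% / 7.4% = 1.997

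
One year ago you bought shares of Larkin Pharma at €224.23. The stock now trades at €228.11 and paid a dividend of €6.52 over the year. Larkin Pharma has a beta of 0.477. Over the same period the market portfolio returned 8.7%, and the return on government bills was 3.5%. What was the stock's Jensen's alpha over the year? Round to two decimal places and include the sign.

-1.34%

Realised HPR = (P1 + D1 − P0) / P0 = (228.11 + 6.52 − 224.23) / 224.23 = 10.40 / 224.23 = 4.6381%
MRP = 8.7% − 3.5% = 5.20%
CAPM required = R_f + β·MRP = 3.5% + 0.477 × 5.2% = 5.9804%
α = realised − required = 4.6381% − 5.9804% = -1.34%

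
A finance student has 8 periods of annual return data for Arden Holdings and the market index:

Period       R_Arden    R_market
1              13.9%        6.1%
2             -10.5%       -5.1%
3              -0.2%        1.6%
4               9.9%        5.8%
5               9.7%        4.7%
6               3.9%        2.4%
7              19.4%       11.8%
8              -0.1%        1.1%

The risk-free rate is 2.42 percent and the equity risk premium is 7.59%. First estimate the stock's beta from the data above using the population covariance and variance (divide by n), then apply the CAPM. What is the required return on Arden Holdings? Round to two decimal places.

16.79%

Mean R_i = (13.9 − 10.5 − 0.2 + 9.9 + 9.7 + 3.9 + 19.4 − 0.1) / 8 = 5.7500%
Mean R_m = (6.1 − 5.1 + 1.6 + 5.8 + 4.7 + 2.4 + 11.8 + 1.1) / 8 = 3.5500%
Σ(R_i − R̄_i)(R_m − R̄_m) = 315.9000  ⇒  Cov = 315.9000 / 8 = 39.4875
Σ(R_m − R̄_m)² = 166.9000  ⇒  Var(R_m) = 166.9000 / 8 = 20.8625
β = Cov / Var(R_m) = 39.4875 / 20.8625 = 1.8928
E(R) = R_f + β × MRP = 2.42% + 1.8928 × 7.59% = 16.79%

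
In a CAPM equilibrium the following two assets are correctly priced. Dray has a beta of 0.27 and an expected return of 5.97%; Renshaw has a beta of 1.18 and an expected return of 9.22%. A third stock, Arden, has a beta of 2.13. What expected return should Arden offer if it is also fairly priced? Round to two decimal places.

12.61%

MRP (SML slope) = (9.22% − 5.97%) / (1.18 − 0.27) = 3.25% / 0.91 = 3.5714%
R_f (intercept) = 5.97% − 0.27 × 3.5714% = 5.0057%
E(R_Arden) = R_f + β × MRP = 5.0057% + 2.13 × 3.5714% = 12.61%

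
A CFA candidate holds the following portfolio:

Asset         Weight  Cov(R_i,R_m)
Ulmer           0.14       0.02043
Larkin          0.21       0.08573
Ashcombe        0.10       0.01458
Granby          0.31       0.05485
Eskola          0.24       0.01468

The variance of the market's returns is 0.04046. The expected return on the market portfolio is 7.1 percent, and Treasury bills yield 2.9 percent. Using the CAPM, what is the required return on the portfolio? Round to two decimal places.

β_Ulmer = 0.02043 / 0.04046 = 0.5049
β_Larkin = 0.08573 / 0.04046 = 2.1189
β_Ashcombe = 0.01458 / 0.04046 = 0.3604
β_Granby = 0.05485 / 0.04046 = 1.3557
β_Eskola = 0.01468 / 0.04046 = 0.3628
β_P = Σ w_i β_i = 0.14×0.5049 + 0.21×2.1189 + 0.10×0.3604 + 0.31×1.3557 + 0.24×0.3628 = 1.0590
MRP = 7.1% − 2.9% = 4.20%
E(R_P) = R_f + β_P × MRP = 2.9% + 1.0590 × 4.2% = 7.35%

7.35%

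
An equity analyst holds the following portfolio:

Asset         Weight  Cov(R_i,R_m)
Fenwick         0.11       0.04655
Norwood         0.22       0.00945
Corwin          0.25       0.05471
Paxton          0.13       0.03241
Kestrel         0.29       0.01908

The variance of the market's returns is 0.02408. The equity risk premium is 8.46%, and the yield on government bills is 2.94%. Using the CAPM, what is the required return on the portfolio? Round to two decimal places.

β_Fenwick = 0.04655 / 0.02408 = 1.9331
β_Norwood = 0.00945 / 0.02408 = 0.3924
β_Corwin = 0.05471 / 0.02408 = 2.2720
β_Paxton = 0.03241 / 0.02408 = 1.3459
β_Kestrel = 0.01908 / 0.02408 = 0.7924
β_P = Σ w_i β_i = 0.11×1.9331 + 0.22×0.3924 + 0.25×2.2720 + 0.13×1.3459 + 0.29×0.7924 = 1.2717
E(R_P) = R_f + β_P × MRP = 2.94% + 1.2717 × 8.46% = 13.70%

13.70%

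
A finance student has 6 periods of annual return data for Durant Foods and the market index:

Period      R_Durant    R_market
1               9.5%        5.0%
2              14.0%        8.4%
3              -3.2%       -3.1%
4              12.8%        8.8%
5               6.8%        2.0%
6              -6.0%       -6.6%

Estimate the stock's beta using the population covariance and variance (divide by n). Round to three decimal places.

Mean R_i = (9.5 + 14.0 − 3.2 + 12.8 + 6.8 − 6.0) / 6 = 5.6500%
Mean R_m = (5.0 + 8.4 − 3.1 + 8.8 + 2.0 − 6.6) / 6 = 2.4167%
Σ(R_i − R̄_i)(R_m − R̄_m) = 258.9350  ⇒  Cov = 258.9350 / 6 = 43.1558
Σ(R_m − R̄_m)² = 195.1283  ⇒  Var(R_m) = 195.1283 / 6 = 32.5214
β = Cov / Var(R_m) = 43.1558 / 32.5214 = 1.3270

1.327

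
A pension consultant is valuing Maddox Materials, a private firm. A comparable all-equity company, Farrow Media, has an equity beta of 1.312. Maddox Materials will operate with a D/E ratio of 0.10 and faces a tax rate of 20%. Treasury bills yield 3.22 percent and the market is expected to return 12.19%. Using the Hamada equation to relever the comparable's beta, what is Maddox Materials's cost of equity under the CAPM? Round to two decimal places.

β_L = β_U × [1 + (1 − t)(D/E)] = 1.312 × [1 + (1 − 0.20) × 0.10]
    = 1.312 × [1 + 0.80 × 0.10] = 1.312 × 1.0800 = 1.4170
MRP = 12.19% − 3.22% = 8.97%
E(R) = R_f + β_L × MRP = 3.22% + 1.4170 × 8.97% = 15.93%

15.93%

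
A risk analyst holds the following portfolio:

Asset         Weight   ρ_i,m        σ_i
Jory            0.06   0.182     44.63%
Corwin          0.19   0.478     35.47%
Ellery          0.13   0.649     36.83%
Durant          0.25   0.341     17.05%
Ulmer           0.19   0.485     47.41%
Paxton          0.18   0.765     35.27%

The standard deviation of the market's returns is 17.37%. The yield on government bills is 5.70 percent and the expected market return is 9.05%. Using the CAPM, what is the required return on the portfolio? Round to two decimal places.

9.07%

β_Jory = 0.182 × 44.63% / 17.37% = 0.4676
β_Corwin = 0.478 × 35.47% / 17.37% = 0.9761
β_Ellery = 0.649 × 36.83% / 17.37% = 1.3761
β_Durant = 0.341 × 17.05% / 17.37% = 0.3347
β_Ulmer = 0.485 × 47.41% / 17.37% = 1.3238
β_Paxton = 0.765 × 35.27% / 17.37% = 1.5533
β_P = Σ w_i β_i = 0.06×0.4676 + 0.19×0.9761 + 0.13×1.3761 + 0.25×0.3347 + 0.19×1.3238 + 0.18×1.5533 = 1.0072
MRP = 9.05% − 5.70% = 3.35%
E(R_P) = R_f + β_P × MRP = 5.70% + 1.0072 × 3.35% = 9.07%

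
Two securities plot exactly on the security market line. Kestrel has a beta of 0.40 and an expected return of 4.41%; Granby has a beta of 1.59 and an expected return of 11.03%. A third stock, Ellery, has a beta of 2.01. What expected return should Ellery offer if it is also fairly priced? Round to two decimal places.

13.37%

MRP (SML slope) = (11.03% − 4.41%) / (1.59 − 0.40) = 6.62% / 1.19 = 5.5630%
R_f (intercept) = 4.41% − 0.40 × 5.5630% = 2.1848%
E(R_Ellery) = R_f + β × MRP = 2.1848% + 2.01 × 5.5630% = 13.37%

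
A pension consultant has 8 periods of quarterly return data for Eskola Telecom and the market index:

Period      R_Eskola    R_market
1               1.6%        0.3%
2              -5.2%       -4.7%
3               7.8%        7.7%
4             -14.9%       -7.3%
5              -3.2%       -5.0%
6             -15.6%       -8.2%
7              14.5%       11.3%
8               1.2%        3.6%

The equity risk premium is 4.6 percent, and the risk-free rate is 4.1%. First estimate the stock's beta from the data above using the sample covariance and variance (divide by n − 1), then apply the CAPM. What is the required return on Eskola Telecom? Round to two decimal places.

Mean R_i = (1.6 − 5.2 + 7.8 − 14.9 − 3.2 − 15.6 + 14.5 + 1.2) / 8 = -1.7250%
Mean R_m = (0.3 − 4.7 + 7.7 − 7.3 − 5.0 − 8.2 + 11.3 + 3.6) / 8 = -0.2875%
Σ(R_i − R̄_i)(R_m − R̄_m) = 501.8725  ⇒  Cov = 501.8725 / 7 = 71.6961
Σ(R_m − R̄_m)² = 366.9888  ⇒  Var(R_m) = 366.9888 / 7 = 52.4270
β = Cov / Var(R_m) = 71.6961 / 52.4270 = 1.3675
E(R) = R_f + β × MRP = 4.1% + 1.3675 × 4.6% = 10.39%

10.39%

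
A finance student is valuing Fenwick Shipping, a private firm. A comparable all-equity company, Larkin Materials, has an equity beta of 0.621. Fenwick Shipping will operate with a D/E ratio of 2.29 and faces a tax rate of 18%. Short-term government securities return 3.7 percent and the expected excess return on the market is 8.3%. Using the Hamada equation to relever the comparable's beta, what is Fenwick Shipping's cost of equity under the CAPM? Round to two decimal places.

β_L = β_U × [1 + (1 − t)(D/E)] = 0.621 × [1 + (1 − 0.18) × 2.29]
    = 0.621 × [1 + 0.82 × 2.29] = 0.621 × 2.8778 = 1.7871
E(R) = R_f + β_L × MRP = 3.7% + 1.7871 × 8.3% = 18.53%

18.53%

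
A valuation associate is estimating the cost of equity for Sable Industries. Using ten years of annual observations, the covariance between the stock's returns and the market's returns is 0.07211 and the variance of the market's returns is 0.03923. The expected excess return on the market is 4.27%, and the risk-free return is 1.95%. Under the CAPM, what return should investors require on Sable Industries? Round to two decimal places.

9.80%

β = Cov(R_i, R_m) / Var(R_m) = 0.07211 / 0.03923 = 1.8381
E(R) = R_f + β × MRP = 1.95% + 1.8381 × 4.27% = 9.80%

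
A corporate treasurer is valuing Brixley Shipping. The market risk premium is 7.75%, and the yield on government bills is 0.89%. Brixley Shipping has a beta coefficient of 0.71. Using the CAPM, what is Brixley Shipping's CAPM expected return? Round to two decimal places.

E(R) = R_f + β × MRP = 0.89% + 0.71 × 7.75% = 6.39%

6.39%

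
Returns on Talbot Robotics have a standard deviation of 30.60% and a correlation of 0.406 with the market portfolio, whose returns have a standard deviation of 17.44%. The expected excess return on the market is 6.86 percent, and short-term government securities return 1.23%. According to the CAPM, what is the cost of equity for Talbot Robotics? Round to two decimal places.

β = ρ × σ_i / σ_m = 0.406 × 30.60% / 17.44% = 0.7124
E(R) = 1.23% + 0.7124 × 6.86% = 6.12%

6.12%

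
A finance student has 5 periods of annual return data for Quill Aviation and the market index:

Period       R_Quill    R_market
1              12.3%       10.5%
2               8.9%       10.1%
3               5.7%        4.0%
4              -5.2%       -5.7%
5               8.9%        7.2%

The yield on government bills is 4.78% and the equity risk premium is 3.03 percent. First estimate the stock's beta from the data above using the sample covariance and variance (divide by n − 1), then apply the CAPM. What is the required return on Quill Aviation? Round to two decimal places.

7.80%

Mean R_i = (12.3 + 8.9 + 5.7 − 5.2 + 8.9) / 5 = 6.1200%
Mean R_m = (10.5 + 10.1 + 4.0 − 5.7 + 7.2) / 5 = 5.2200%
Σ(R_i − R̄_i)(R_m − R̄_m) = 175.8280  ⇒  Cov = 175.8280 / 4 = 43.9570
Σ(R_m − R̄_m)² = 176.3480  ⇒  Var(R_m) = 176.3480 / 4 = 44.0870
β = Cov / Var(R_m) = 43.9570 / 44.0870 = 0.9971
E(R) = R_f + β × MRP = 4.78% + 0.9971 × 3.03% = 7.80%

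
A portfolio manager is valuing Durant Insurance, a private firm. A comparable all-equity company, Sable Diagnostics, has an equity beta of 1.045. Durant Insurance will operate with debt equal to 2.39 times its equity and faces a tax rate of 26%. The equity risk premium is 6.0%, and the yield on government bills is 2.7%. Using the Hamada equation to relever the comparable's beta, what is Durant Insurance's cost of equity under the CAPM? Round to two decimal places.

20.06%

β_L = β_U × [1 + (1 − t)(D/E)] = 1.045 × [1 + (1 − 0.26) × 2.39]
    = 1.045 × [1 + 0.74 × 2.39] = 1.045 × 2.7686 = 2.8932
E(R) = R_f + β_L × MRP = 2.7% + 2.8932 × 6.0% = 20.06%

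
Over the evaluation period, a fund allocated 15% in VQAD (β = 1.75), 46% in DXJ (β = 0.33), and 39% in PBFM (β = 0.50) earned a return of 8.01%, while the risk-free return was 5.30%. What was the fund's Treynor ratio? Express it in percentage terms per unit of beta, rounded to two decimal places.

4.45%

β_P = 0.15×1.75 + 0.46×0.33 + 0.39×0.50 = 0.6093
Treynor = (R_P − R_f) / β_P = (8.01% − 5.30%) / 0.6093 = 2.71% / 0.6093 = 4.45%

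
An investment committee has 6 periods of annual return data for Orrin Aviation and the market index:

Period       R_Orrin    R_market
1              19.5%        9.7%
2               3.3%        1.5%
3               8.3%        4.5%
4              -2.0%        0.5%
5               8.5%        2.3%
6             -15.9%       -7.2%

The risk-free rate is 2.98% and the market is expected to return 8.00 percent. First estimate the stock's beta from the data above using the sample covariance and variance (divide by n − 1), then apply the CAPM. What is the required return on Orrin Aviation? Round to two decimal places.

Mean R_i = (19.5 + 3.3 + 8.3 − 2.0 + 8.5 − 15.9) / 6 = 3.6167%
Mean R_m = (9.7 + 1.5 + 4.5 + 0.5 + 2.3 − 7.2) / 6 = 1.8833%
Σ(R_i − R̄_i)(R_m − R̄_m) = 323.6117  ⇒  Cov = 323.6117 / 5 = 64.7223
Σ(R_m − R̄_m)² = 152.6883  ⇒  Var(R_m) = 152.6883 / 5 = 30.5377
β = Cov / Var(R_m) = 64.7223 / 30.5377 = 2.1194
MRP = 8.00% − 2.98% = 5.02%
E(R) = R_f + β × MRP = 2.98% + 2.1194 × 5.02% = 13.62%

13.62%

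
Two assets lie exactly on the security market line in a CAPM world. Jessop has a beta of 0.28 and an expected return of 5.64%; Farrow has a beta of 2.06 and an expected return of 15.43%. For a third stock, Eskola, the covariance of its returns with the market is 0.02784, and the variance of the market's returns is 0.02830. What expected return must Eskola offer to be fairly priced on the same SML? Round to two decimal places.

MRP = (15.43% − 5.64%) / (2.06 − 0.28) = 5.5000%
R_f = 5.64% − 0.28 × 5.5000% = 4.1000%
β_Eskola = Cov / Var(R_m) = 0.02784 / 0.02830 = 0.9837
E(R_Eskola) = R_f + β × MRP = 4.1000% + 0.9837 × 5.5000% = 9.51%

9.51%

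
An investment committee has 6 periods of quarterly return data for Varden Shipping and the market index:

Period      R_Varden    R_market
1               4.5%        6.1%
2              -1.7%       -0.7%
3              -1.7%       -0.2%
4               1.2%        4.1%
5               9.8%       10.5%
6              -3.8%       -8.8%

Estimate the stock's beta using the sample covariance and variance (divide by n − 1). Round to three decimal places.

Mean R_i = (4.5 − 1.7 − 1.7 + 1.2 + 9.8 − 3.8) / 6 = 1.3833%
Mean R_m = (6.1 − 0.7 − 0.2 + 4.1 + 10.5 − 8.8) / 6 = 1.8333%
Σ(R_i − R̄_i)(R_m − R̄_m) = 155.0233  ⇒  Cov = 155.0233 / 5 = 31.0047
Σ(R_m − R̄_m)² = 222.0733  ⇒  Var(R_m) = 222.0733 / 5 = 44.4147
β = Cov / Var(R_m) = 31.0047 / 44.4147 = 0.6981

0.698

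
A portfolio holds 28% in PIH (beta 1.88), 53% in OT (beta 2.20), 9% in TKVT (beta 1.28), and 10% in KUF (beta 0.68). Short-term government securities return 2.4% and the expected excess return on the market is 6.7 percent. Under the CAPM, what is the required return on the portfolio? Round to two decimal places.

β_P = Σ w_i β_i = 0.28×1.88 + 0.53×2.20 + 0.09×1.28 + 0.10×0.68 = 1.8756
E(R_P) = R_f + β_P × MRP = 2.4% + 1.8756 × 6.7% = 14.97%

14.97%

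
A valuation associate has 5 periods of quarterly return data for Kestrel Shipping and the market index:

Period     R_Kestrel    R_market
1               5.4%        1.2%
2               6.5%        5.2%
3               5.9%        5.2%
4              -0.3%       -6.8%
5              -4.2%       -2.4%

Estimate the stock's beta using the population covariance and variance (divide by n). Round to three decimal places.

Mean R_i = (5.4 + 6.5 + 5.9 − 0.3 − 4.2) / 5 = 2.6600%
Mean R_m = (1.2 + 5.2 + 5.2 − 6.8 − 2.4) / 5 = 0.4800%
Σ(R_i − R̄_i)(R_m − R̄_m) = 76.6960  ⇒  Cov = 76.6960 / 5 = 15.3392
Σ(R_m − R̄_m)² = 106.3680  ⇒  Var(R_m) = 106.3680 / 5 = 21.2736
β = Cov / Var(R_m) = 15.3392 / 21.2736 = 0.7210

0.721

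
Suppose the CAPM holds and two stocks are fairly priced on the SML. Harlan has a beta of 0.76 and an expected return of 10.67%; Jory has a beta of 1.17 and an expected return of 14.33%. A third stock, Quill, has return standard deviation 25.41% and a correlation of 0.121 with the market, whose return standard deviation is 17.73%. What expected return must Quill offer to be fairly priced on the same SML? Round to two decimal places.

5.43%

MRP = (14.33% − 10.67%) / (1.17 − 0.76) = 8.9268%
R_f = 10.67% − 0.76 × 8.9268% = 3.8856%
β_Quill = ρ·σ_i/σ_m = 0.121 × 25.41 / 17.73 = 0.1734
E(R_Quill) = R_f + β × MRP = 3.8856% + 0.1734 × 8.9268% = 5.43%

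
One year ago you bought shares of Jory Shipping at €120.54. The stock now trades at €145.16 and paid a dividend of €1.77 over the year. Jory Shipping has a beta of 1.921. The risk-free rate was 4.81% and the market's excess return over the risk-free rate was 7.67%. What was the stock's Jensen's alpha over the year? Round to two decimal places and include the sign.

Realised HPR = (P1 + D1 − P0) / P0 = (145.16 + 1.77 − 120.54) / 120.54 = 26.39 / 120.54 = 21.8931%
CAPM required = R_f + β·MRP = 4.81% + 1.921 × 7.67% = 19.54407%
α = realised − required = 21.8931% − 19.54407% = +2.35%

+2.35%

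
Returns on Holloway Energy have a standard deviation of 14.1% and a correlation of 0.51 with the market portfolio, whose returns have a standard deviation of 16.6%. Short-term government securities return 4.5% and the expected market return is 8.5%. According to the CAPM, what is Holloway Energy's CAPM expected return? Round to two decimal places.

6.23%

β = ρ × σ_i / σ_m = 0.51 × 14.1% / 16.6% = 0.4332
MRP = 8.5% − 4.5% = 4.00%
E(R) = 4.5% + 0.4332 × 4.0% = 6.23%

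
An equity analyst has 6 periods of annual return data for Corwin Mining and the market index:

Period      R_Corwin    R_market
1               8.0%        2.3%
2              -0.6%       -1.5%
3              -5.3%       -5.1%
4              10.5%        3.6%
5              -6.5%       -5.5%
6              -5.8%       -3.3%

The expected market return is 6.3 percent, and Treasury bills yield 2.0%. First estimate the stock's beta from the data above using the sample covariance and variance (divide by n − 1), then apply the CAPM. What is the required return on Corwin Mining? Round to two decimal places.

Mean R_i = (8.0 − 0.6 − 5.3 + 10.5 − 6.5 − 5.8) / 6 = 0.0500%
Mean R_m = (2.3 − 1.5 − 5.1 + 3.6 − 5.5 − 3.3) / 6 = -1.5833%
Σ(R_i − R̄_i)(R_m − R̄_m) = 139.4950  ⇒  Cov = 139.4950 / 5 = 27.8990
Σ(R_m − R̄_m)² = 72.6083  ⇒  Var(R_m) = 72.6083 / 5 = 14.5217
β = Cov / Var(R_m) = 27.8990 / 14.5217 = 1.9212
MRP = 6.3% − 2.0% = 4.30%
E(R) = R_f + β × MRP = 2.0% + 1.9212 × 4.3% = 10.26%

10.26%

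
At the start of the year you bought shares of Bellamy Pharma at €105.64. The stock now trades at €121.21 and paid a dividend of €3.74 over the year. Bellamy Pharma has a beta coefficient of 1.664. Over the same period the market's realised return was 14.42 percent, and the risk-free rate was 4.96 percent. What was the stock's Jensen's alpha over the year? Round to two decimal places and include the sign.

Realised HPR = (P1 + D1 − P0) / P0 = (121.21 + 3.74 − 105.64) / 105.64 = 19.31 / 105.64 = 18.2791%
MRP = 14.42% − 4.96% = 9.46%
CAPM required = R_f + β·MRP = 4.96% + 1.664 × 9.46% = 20.70144%
α = realised − required = 18.2791% − 20.70144% = -2.42%

-2.42%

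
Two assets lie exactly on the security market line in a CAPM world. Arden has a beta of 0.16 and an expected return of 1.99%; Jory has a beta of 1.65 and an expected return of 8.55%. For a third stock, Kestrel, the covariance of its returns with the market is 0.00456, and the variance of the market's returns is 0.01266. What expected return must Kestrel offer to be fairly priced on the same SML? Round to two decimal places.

MRP = (8.55% − 1.99%) / (1.65 − 0.16) = 4.4027%
R_f = 1.99% − 0.16 × 4.4027% = 1.2856%
β_Kestrel = Cov / Var(R_m) = 0.00456 / 0.01266 = 0.3602
E(R_Kestrel) = R_f + β × MRP = 1.2856% + 0.3602 × 4.4027% = 2.87%

2.87%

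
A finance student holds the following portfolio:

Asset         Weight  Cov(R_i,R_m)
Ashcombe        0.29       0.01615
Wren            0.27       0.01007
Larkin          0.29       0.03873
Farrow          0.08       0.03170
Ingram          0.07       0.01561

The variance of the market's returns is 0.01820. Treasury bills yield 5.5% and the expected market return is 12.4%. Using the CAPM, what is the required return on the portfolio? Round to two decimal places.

β_Ashcombe = 0.01615 / 0.01820 = 0.8874
β_Wren = 0.01007 / 0.01820 = 0.5533
β_Larkin = 0.03873 / 0.01820 = 2.1280
β_Farrow = 0.03170 / 0.01820 = 1.7418
β_Ingram = 0.01561 / 0.01820 = 0.8577
β_P = Σ w_i β_i = 0.29×0.8874 + 0.27×0.5533 + 0.29×2.1280 + 0.08×1.7418 + 0.07×0.8577 = 1.2232
MRP = 12.4% − 5.5% = 6.90%
E(R_P) = R_f + β_P × MRP = 5.5% + 1.2232 × 6.9% = 13.94%

13.94%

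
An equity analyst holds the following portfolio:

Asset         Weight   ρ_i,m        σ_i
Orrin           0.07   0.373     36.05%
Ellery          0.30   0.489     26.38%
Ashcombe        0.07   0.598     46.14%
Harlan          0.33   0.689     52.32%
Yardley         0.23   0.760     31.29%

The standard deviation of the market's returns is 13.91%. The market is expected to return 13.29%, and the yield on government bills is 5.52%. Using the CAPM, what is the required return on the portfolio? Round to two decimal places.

18.99%

β_Orrin = 0.373 × 36.05% / 13.91% = 0.9667
β_Ellery = 0.489 × 26.38% / 13.91% = 0.9274
β_Ashcombe = 0.598 × 46.14% / 13.91% = 1.9836
β_Harlan = 0.689 × 52.32% / 13.91% = 2.5916
β_Yardley = 0.760 × 31.29% / 13.91% = 1.7096
β_P = Σ w_i β_i = 0.07×0.9667 + 0.30×0.9274 + 0.07×1.9836 + 0.33×2.5916 + 0.23×1.7096 = 1.7332
MRP = 13.29% − 5.52% = 7.77%
E(R_P) = R_f + β_P × MRP = 5.52% + 1.7332 × 7.77% = 18.99%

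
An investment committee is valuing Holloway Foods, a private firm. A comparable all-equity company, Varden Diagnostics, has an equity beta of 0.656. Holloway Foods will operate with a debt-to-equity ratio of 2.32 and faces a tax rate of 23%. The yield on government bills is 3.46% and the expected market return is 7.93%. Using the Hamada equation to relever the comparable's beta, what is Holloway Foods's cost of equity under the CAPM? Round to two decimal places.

11.63%

β_L = β_U × [1 + (1 − t)(D/E)] = 0.656 × [1 + (1 − 0.23) × 2.32]
    = 0.656 × [1 + 0.77 × 2.32] = 0.656 × 2.7864 = 1.8279
MRP = 7.93% − 3.46% = 4.47%
E(R) = R_f + β_L × MRP = 3.46% + 1.8279 × 4.47% = 11.63%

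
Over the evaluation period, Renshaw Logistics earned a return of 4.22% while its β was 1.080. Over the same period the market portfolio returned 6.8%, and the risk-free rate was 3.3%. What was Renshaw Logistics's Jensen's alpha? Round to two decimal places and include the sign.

Market excess return = 6.8% − 3.3% = 3.50%
CAPM benchmark = R_f + β(R_m − R_f) = 3.3% + 1.080 × 3.5% = 7.0800%
α = actual − benchmark = 4.22% − 7.0800% = -2.86%

-2.86%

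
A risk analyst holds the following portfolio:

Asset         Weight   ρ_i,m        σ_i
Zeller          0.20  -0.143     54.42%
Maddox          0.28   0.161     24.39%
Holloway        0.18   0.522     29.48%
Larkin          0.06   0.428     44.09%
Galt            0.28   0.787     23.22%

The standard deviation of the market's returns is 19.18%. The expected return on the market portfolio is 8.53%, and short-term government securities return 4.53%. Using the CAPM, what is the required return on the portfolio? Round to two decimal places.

6.32%

β_Zeller = -0.143 × 54.42% / 19.18% = -0.4057
β_Maddox = 0.161 × 24.39% / 19.18% = 0.2047
β_Holloway = 0.522 × 29.48% / 19.18% = 0.8023
β_Larkin = 0.428 × 44.09% / 19.18% = 0.9839
β_Galt = 0.787 × 23.22% / 19.18% = 0.9528
β_P = Σ w_i β_i = 0.20×-0.4057 + 0.28×0.2047 + 0.18×0.8023 + 0.06×0.9839 + 0.28×0.9528 = 0.4464
MRP = 8.53% − 4.53% = 4.00%
E(R_P) = R_f + β_P × MRP = 4.53% + 0.4464 × 4.00% = 6.32%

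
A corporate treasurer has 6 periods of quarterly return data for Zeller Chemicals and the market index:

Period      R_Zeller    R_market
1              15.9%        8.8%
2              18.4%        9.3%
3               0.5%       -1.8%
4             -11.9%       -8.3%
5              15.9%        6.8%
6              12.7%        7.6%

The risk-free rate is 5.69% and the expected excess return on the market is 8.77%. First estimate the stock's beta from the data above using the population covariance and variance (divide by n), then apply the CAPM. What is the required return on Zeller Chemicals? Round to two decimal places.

Mean R_i = (15.9 + 18.4 + 0.5 − 11.9 + 15.9 + 12.7) / 6 = 8.5833%
Mean R_m = (8.8 + 9.3 − 1.8 − 8.3 + 6.8 + 7.6) / 6 = 3.7333%
Σ(R_i − R̄_i)(R_m − R̄_m) = 421.2833  ⇒  Cov = 421.2833 / 6 = 70.2139
Σ(R_m − R̄_m)² = 256.4333  ⇒  Var(R_m) = 256.4333 / 6 = 42.7389
β = Cov / Var(R_m) = 70.2139 / 42.7389 = 1.6429
E(R) = R_f + β × MRP = 5.69% + 1.6429 × 8.77% = 20.10%

20.10%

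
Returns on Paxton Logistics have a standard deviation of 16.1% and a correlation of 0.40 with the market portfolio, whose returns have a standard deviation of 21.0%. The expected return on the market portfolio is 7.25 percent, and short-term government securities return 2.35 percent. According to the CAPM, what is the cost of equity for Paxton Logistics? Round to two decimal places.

β = ρ × σ_i / σ_m = 0.40 × 16.1% / 21.0% = 0.3067
MRP = 7.25% − 2.35% = 4.90%
E(R) = 2.35% + 0.3067 × 4.90% = 3.85%

3.85%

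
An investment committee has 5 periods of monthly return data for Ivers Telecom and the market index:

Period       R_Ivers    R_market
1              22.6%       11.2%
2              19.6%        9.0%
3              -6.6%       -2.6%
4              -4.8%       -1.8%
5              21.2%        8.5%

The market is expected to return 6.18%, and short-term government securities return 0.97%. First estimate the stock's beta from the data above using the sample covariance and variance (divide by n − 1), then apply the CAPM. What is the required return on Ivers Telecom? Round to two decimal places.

12.66%

Mean R_i = (22.6 + 19.6 − 6.6 − 4.8 + 21.2) / 5 = 10.4000%
Mean R_m = (11.2 + 9.0 − 2.6 − 1.8 + 8.5) / 5 = 4.8600%
Σ(R_i − R̄_i)(R_m − R̄_m) = 382.8000  ⇒  Cov = 382.8000 / 4 = 95.7000
Σ(R_m − R̄_m)² = 170.5920  ⇒  Var(R_m) = 170.5920 / 4 = 42.6480
β = Cov / Var(R_m) = 95.7000 / 42.6480 = 2.2440
MRP = 6.18% − 0.97% = 5.21%
E(R) = R_f + β × MRP = 0.97% + 2.2440 × 5.21% = 12.66%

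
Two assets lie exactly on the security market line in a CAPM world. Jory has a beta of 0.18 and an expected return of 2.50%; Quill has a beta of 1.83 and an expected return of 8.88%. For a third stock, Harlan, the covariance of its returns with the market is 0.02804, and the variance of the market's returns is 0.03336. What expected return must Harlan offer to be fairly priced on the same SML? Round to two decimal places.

5.05%

MRP = (8.88% − 2.50%) / (1.83 − 0.18) = 3.8667%
R_f = 2.50% − 0.18 × 3.8667% = 1.8040%
β_Harlan = Cov / Var(R_m) = 0.02804 / 0.03336 = 0.8405
E(R_Harlan) = R_f + β × MRP = 1.8040% + 0.8405 × 3.8667% = 5.05%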